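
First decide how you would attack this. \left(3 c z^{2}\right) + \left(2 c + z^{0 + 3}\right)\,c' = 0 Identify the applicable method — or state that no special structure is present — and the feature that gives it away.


Method: the exact-equation method — equality of cross partials is the green light — assemble the potential function term by term.


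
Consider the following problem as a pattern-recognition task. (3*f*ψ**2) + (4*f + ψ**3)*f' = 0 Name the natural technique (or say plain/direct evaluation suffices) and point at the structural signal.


Diagnosis: the exact-equation method — because the two cross partials coincide, the form is conservative as written — recover its potential in (ψ, f).


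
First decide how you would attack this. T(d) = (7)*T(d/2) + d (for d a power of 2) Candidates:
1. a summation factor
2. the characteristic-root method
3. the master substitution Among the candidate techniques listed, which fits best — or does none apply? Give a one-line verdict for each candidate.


Diagnosis: the master substitution — the argument contracts 2-fold per step: reindex d exponentially and solve the linear recurrence in the new index.
- a summation factor — a divided-index call is outside the fixed-shift first-order family a summation factor normalizes.
- the characteristic-root method: a divided-index call is not the fixed-shift linear shape that characteristic roots solve.
- the master substitution — applies; the problem has the shape this method handles.


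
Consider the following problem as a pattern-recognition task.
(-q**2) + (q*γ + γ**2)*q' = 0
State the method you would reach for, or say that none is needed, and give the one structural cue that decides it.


Best approach: the homogeneous substitution — the slope is degree-zero homogeneous: the ratio substitution v = q/γ collapses it. With the right rearrangement (exchanging the roles of the variables where needed), this also fits a Bernoulli template; the homogeneous substitution reads the structure directly.


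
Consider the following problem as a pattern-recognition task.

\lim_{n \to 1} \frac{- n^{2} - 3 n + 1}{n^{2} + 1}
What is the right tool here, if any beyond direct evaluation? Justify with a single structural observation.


Method: no special technique — nothing blocks direct substitution at 1: plug in and finish.


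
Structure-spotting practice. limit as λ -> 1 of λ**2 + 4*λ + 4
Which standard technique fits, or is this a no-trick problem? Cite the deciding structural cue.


Verdict: no special technique — no zero denominators, no indeterminate clash at 1 — substitute and read off the value.


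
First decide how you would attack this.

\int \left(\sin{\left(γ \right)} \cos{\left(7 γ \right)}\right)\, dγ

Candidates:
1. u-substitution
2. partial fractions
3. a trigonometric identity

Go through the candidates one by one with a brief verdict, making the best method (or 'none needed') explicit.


Technique: a trigonometric identity — distinct frequencies under one product (\sin{\left(γ \right)} \cos{\left(7 γ \right)}): the product-to-sum identity is the systematic route to an integrable form.
- u-substitution: no subexpression of the integrand serves as a whole-integral substitution inner — individual terms may offer their own, but none carries its derivative as a factor of the full integrand; a working change of variable would have to be constructed from outside the expression.
- partial fractions — the expression is not a ratio of polynomials that decomposes further.
- a trigonometric identity — applicable, and directly so.


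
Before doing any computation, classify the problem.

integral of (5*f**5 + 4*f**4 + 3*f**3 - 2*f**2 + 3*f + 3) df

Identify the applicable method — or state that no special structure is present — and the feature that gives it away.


Method: no special technique — nothing composite, nothing rational, nothing trigonometric — each constant-multiple power of f integrates by the power rule alone.


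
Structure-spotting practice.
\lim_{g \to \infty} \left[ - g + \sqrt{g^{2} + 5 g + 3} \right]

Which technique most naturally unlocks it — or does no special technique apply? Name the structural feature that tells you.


Best approach: conjugate multiplication — \sqrt{g^{2} + 5 g + 3} and g both blow up, but their difference is tame once the conjugate rationalizes it.


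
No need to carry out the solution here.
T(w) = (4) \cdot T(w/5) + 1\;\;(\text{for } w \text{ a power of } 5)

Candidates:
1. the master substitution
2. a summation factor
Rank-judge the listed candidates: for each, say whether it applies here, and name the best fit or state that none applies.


Technique: the master substitution — the argument contracts 5-fold per step: reindex w exponentially and solve the linear recurrence in the new index.
- the master substitution: applicable, and directly so.
- a summation factor: the recursion divides its index rather than shifting it — there is no previous-term chain for a summation factor to telescope.


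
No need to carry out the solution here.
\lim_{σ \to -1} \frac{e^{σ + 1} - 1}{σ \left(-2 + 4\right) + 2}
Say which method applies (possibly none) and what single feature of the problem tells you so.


Verdict: l'Hôpital's rule (0/0) — both numerator and denominator vanish at -1: the genuine 0/0 indeterminate that l'Hôpital exists for. Expanding numerator and denominator to first order gives the same value — the rule automates exactly that.


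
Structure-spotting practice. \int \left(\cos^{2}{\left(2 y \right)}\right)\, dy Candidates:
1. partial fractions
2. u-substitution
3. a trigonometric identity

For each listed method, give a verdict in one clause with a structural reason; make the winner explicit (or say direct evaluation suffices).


Method: a trigonometric identity — even powers like \cos^{2}{\left(2 y \right)} never integrate directly; the half-angle identity lowers the degree first.
- partial fractions: there is no rational-function structure to decompose.
- u-substitution — no subexpression of the integrand pairs with its own derivative as a factor — individual terms may offer their own substitutions, but any change of variable covering the whole integral would have to be constructed from outside the expression.
- a trigonometric identity — yes, a natural case for it.


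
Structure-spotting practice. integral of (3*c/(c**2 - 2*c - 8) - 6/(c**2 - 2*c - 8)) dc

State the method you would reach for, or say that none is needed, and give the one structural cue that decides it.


Diagnosis: partial fractions — the integrand is a proper rational function and its denominator c**2 - 2*c - 8 factors into distinct pieces, so it splits into simple fractions.


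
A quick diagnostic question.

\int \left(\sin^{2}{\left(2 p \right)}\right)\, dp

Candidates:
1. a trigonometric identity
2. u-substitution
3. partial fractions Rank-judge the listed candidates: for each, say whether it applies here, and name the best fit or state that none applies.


Verdict: a trigonometric identity — the even trigonometric power \sin^{2}{\left(2 p \right)} reduces by a double-angle identity before any integration is attempted.
- a trigonometric identity: yes, a natural case for it.
- u-substitution — no subexpression of the integrand pairs with its own derivative as a factor — individual terms may offer their own substitutions, but any change of variable covering the whole integral would have to be constructed from outside the expression.
- partial fractions — there is no rational-function structure to decompose.


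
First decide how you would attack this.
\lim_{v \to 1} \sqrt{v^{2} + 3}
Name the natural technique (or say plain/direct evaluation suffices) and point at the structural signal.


Technique: no special technique — no vanishing denominator and no indeterminate clash at the point — evaluation is immediate.


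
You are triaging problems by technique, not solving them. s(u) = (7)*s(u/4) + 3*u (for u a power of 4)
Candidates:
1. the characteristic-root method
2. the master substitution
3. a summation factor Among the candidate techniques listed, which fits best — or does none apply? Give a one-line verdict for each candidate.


Technique: the master substitution — recursion at u/4 is multiplicative in the index; logarithmic reindexing via u = 4^m linearizes it.
- the characteristic-root method — the recursion divides its index rather than shifting it — outside the constant-shift family the root method covers.
- the master substitution — a fit — the right tool for this form.
- a summation factor — a divided-index call is outside the fixed-shift first-order family a summation factor normalizes.


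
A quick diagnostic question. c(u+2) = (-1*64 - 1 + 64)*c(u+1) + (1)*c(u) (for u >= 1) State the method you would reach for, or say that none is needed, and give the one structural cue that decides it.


Method: the characteristic-root method — the recurrence is linear and homogeneous with constant coefficients, so the ansatz r^u turns it into a polynomial equation for r.


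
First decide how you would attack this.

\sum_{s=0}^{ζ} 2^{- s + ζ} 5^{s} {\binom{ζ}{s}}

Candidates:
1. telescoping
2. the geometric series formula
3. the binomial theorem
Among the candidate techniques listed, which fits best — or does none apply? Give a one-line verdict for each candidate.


Method: the binomial theorem — {\binom{ζ}{s}} weighting matched powers of 5 and 2 is the expanded form of (5 + 2)^ζ — fold it back up.
- telescoping: writing out consecutive terms as given produces no pairwise cancellation.
- the geometric series formula — the ratio of consecutive terms depends on the index.
- the binomial theorem: applicable, and directly so.


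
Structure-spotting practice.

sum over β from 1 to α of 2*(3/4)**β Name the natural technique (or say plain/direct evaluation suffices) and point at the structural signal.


Technique: the geometric series formula — each summand is the previous one scaled by 3/4; that constant multiplier is itself the geometric structure.


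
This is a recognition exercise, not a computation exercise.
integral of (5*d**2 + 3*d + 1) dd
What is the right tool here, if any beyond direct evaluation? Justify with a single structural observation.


Diagnosis: no special technique — the integrand is a sum of constant multiples of powers of d — integrate term by term.


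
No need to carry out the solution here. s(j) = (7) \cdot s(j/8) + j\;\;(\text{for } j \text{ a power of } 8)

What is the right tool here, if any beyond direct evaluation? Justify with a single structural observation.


Method: the master substitution — the argument contracts 8-fold per step: reindex j exponentially and solve the linear recurrence in the new index.


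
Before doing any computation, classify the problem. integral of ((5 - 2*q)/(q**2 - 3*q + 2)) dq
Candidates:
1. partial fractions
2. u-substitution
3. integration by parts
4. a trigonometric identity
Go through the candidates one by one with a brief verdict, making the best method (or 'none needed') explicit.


Best approach: partial fractions — break q**2 - 3*q + 2 into its roots and the integral splits into logarithm-sized bites.
- partial fractions — applies; the problem has the shape this method handles.
- u-substitution — no subexpression of the integrand pairs with its own derivative as a factor — individual terms may offer their own substitutions, but any change of variable covering the whole integral would have to be constructed from outside the expression.
- integration by parts — the integrand does not split as a nonconstant polynomial times an exp, sine, cosine of a linear argument, or logarithm — no polynomial-kernel parts product to differentiate one side of.
- a trigonometric identity — no sine or cosine appears, so there is nothing for a trigonometric identity to act on.


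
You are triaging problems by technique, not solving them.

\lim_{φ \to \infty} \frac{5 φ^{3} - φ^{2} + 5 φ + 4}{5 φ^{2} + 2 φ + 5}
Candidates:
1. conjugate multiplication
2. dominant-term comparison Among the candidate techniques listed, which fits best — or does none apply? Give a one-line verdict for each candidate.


Method: dominant-term comparison — divide by the highest power of φ present: lower-order terms vanish and the dominant ratio remains.
- conjugate multiplication: rationalization has no target — no divergent radical difference appears.
- dominant-term comparison — a fit — the right tool for this form.


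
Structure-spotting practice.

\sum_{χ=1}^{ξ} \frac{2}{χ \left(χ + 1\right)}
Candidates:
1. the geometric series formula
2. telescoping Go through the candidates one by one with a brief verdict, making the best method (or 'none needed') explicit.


Best approach: telescoping — rewrite \frac{2}{χ \left(χ + 1\right)} as simple fractions and successive terms eat each other — only the edges survive.
- the geometric series formula: the term-to-term ratio changes with the index, so the geometric formula cannot close it.
- telescoping: yes — fits the structure here.


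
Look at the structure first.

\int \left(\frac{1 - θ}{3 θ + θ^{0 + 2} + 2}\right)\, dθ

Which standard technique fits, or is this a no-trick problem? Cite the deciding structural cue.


Technique: partial fractions — break (3 θ + θ^{0 + 2} + 2) into its roots and the integral splits into logarithm-sized bites.


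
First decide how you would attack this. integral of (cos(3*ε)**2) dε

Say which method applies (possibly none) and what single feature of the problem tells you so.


Technique: a trigonometric identity — cos(3*ε)**2 is the textbook power-reduction case — identities first, antiderivatives second.


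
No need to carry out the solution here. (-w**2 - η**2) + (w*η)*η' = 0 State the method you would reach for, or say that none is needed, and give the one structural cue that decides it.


Verdict: the homogeneous substitution — the slope's numerator and denominator share total degree; set v = η/w and the equation drops to separable form. A Bernoulli rewrite works here as the equation stands — the homogeneous substitution is the more immediate reading.


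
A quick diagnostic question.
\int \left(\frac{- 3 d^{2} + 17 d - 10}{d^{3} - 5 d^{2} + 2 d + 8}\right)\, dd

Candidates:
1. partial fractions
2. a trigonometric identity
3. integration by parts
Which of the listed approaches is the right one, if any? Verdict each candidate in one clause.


Diagnosis: partial fractions — a proper rational integrand whose denominator splits into simpler factors — decompose into partial fractions first.
- partial fractions: applies; the problem has the shape this method handles.
- a trigonometric identity — with no trigonometric functions present, identity rewriting has no target.
- integration by parts: the nonconstant-polynomial-times-standard-kernel pattern (an exp, sine, cosine, or logarithm partner) is absent.


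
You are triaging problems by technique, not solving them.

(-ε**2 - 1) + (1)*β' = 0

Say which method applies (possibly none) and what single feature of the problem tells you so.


Best approach: no special technique — the slope is a function of ε alone, so integrate both sides directly.


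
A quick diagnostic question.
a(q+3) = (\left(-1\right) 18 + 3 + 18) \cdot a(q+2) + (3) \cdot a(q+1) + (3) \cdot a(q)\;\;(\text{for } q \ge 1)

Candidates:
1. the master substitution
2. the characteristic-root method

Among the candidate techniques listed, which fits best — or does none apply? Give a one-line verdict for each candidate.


Technique: the characteristic-root method — the recurrence is linear and homogeneous with constant coefficients, so the ansatz r^q turns it into a polynomial equation for r.
- the master substitution — the recursion shifts the index rather than dividing it.
- the characteristic-root method — yes — fits the structure here.


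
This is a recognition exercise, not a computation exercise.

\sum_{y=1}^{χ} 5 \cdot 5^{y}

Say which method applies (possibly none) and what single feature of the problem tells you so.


Verdict: the geometric series formula — the ratio of consecutive terms is the constant 5, independent of the index — a geometric sum.


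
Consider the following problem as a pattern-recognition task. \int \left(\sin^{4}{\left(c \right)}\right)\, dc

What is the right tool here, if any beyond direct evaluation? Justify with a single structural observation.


Diagnosis: a trigonometric identity — \sin^{4}{\left(c \right)} is an even power — the power-reduction identity rewrites it into first-degree cosines.


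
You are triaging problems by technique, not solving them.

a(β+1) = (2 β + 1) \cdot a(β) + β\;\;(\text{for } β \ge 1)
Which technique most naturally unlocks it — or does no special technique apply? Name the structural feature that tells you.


Method: a summation factor — one step of memory with a weight 2 β + 1 that changes as the index grows — the summation-factor construction is built for this.


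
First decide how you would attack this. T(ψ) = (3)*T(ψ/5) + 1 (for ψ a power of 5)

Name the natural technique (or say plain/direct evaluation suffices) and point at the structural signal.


Diagnosis: the master substitution — the index is divided (ψ/5), not shifted — substitute ψ = 5^m to straighten it into a shift recurrence.


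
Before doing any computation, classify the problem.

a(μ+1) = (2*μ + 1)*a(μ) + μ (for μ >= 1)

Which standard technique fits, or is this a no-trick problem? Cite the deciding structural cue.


Best approach: a summation factor — one-term recursion with variable weight 2*μ + 1 is solved by product normalization, not by root-finding.


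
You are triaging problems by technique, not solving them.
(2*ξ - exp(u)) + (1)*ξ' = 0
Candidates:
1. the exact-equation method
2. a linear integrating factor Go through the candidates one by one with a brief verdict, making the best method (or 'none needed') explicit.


Verdict: a linear integrating factor — ξ enters only linearly with coefficient 2; multiply by exp of the integral of 2 and the left side becomes one derivative.
- the exact-equation method: no potential function has this form as its differential, as written.
- a linear integrating factor: applicable, and directly so.


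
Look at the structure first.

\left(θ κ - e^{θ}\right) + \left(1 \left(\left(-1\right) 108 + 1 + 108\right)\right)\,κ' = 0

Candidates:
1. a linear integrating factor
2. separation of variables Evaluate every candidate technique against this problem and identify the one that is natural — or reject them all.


Diagnosis: a linear integrating factor — first power of κ, nonzero forcing: the integrating-factor recipe applies verbatim with p = θ.
- a linear integrating factor — applies; the problem has the shape this method handles.
- separation of variables: no algebra isolates the independent variable on one side and the unknown on the other.


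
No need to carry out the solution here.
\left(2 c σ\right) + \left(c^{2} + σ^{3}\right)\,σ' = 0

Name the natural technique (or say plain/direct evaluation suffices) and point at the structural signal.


Best approach: the exact-equation method — checking ∂/∂σ of 2 c σ against ∂/∂c of c^{2} + σ^{3}: they match — the equation is exact as it stands.


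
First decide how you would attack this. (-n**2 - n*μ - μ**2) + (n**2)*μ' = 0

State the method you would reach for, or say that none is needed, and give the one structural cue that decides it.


Method: the homogeneous substitution — the slope's numerator and denominator share total degree; set v = μ/n and the equation drops to separable form.


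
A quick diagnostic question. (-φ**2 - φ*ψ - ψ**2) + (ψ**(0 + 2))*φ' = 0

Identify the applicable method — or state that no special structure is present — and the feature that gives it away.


Best approach: the homogeneous substitution — the slope's numerator and denominator have matching total degree, so it depends only on φ/ψ and the ratio substitution collapses it.


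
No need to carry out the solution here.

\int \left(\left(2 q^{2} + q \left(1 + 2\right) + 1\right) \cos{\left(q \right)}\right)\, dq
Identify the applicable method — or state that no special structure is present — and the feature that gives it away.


Best approach: integration by parts — a polynomial factor (2 q^{2} + q \left(1 + 2\right) + 1) multiplies \cos{\left(q \right)}; differentiating (2 q^{2} + q \left(1 + 2\right) + 1) lowers its degree while \cos{\left(q \right)} integrates cleanly, so parts wins.


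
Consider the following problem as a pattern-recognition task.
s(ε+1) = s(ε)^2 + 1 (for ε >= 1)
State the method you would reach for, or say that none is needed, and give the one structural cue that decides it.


Verdict: no special technique — each new value is a nonlinear function of earlier ones — scaling arguments and superposition both fail.


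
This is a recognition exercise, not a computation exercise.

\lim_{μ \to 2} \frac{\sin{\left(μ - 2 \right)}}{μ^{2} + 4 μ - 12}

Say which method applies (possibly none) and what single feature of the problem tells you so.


Method: l'Hôpital's rule (0/0) — both numerator and denominator vanish at 2: the genuine 0/0 indeterminate that l'Hôpital exists for. Known elementary limits would finish this too — the rule just bypasses the case analysis.


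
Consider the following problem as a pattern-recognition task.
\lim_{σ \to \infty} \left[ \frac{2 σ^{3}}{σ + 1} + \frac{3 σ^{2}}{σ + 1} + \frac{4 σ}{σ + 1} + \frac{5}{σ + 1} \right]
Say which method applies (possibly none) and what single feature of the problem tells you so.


Verdict: dominant-term comparison — divide by the highest power of σ present: lower-order terms vanish and the dominant ratio remains. Differentiating the expression as a single quotient would eventually settle it as well; matching dominant growth settles it immediately.


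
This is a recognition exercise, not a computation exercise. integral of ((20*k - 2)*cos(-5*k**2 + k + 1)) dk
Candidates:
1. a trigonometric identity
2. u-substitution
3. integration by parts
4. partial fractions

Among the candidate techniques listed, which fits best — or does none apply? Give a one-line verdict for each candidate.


Technique: u-substitution — collected, the integrand has one factor that is, up to a constant, the derivative of an inner expression the rest depends on — substitute for that inner expression.
- a trigonometric identity — no even trigonometric power and no product of distinct frequencies to rewrite.
- u-substitution — yes — fits the structure here.
- integration by parts — a polynomial factor is present, but its partner is not an exp, sine, or cosine of a degree-1 argument, nor a logarithm.
- partial fractions: there is no rational-function structure to decompose.


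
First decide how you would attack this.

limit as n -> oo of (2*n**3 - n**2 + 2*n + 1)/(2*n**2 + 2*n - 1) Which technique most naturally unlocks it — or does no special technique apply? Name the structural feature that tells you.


Verdict: dominant-term comparison — growth-rate triage: the leading powers of n decide the limit, everything else is noise. As a single quotient, the ∞/∞ shape would yield to repeated differentiation as well — the growth comparison gets there in one look.


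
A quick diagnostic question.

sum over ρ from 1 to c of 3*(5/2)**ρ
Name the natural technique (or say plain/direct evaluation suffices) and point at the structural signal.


Diagnosis: the geometric series formula — the ratio of consecutive terms is the constant 5/2, independent of the index — a geometric sum.


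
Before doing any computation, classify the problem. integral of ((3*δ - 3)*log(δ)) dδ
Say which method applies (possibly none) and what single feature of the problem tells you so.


Verdict: integration by parts — log(δ) is the classic u in parts — its derivative is a plain reciprocal while 3*δ - 3 absorbs the dv role.


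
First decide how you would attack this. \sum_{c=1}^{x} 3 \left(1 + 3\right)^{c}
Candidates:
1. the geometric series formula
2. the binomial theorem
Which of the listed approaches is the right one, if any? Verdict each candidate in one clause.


Technique: the geometric series formula — consecutive terms stand in a fixed index-free ratio — the geometric sum formula closes it.
- the geometric series formula: applicable, and directly so.
- the binomial theorem — the terms lack the binomial-coefficient-weighted complementary-power pattern of an expansion.


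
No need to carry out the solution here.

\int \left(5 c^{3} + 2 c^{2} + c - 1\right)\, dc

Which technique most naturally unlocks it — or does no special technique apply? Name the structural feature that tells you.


Verdict: no special technique — scan for structure and find none: constant multiples of powers of c, integrate directly.


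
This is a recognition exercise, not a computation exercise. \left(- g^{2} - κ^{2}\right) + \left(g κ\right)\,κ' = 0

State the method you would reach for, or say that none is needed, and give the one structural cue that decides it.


Diagnosis: the homogeneous substitution — the slope's numerator and denominator share total degree; set v = κ/g and the equation drops to separable form. A Bernoulli rewrite works here as the equation stands — the homogeneous substitution is the more immediate reading.


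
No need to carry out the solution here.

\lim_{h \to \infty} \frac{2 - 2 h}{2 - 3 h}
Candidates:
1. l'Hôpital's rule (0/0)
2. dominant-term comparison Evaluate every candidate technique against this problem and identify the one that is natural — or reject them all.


Best approach: dominant-term comparison — divide through by the highest power of h; every lower-order term dies and the dominant terms decide the limit.
- l'Hôpital's rule (0/0): as a single quotient the expression runs to ∞/∞ at the limit point — an at-infinity form of the rule would apply, though the leading-growth comparison is the direct reading.
- dominant-term comparison: applies; the problem has the shape this method handles.


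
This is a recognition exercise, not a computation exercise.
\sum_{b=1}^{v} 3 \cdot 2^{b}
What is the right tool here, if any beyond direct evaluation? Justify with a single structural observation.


Best approach: the geometric series formula — each term is 2 times the previous one, so the geometric-series formula applies directly.


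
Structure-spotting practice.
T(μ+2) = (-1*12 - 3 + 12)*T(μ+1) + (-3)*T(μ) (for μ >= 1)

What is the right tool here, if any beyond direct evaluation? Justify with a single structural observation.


Verdict: the characteristic-root method — the recurrence treats every index alike (constant coefficients, no forcing) — precisely the regime where r^μ trials close it.


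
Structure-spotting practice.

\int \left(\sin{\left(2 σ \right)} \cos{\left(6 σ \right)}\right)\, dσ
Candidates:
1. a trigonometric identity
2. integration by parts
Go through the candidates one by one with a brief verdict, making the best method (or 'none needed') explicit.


Diagnosis: a trigonometric identity — the product \sin{\left(2 σ \right)} \cos{\left(6 σ \right)} converts to a sum of single-frequency sinusoids via the product-to-sum identity.
- a trigonometric identity — a fit — the right tool for this form.
- integration by parts — not the fit here: there is no polynomial factor to ladder down — parts can still close the trigonometric product by recursion, though the identity rewrite is the direct route.


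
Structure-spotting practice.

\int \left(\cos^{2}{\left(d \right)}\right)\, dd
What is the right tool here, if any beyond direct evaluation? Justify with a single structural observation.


Method: a trigonometric identity — \cos^{2}{\left(d \right)} is an even power — the power-reduction identity rewrites it into first-degree cosines.


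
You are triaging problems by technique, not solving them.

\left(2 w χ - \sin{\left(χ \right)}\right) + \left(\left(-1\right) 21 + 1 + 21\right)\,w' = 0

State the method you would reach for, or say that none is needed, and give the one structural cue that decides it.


Method: a linear integrating factor — linear in the unknown with genuine forcing: multiply through by the exponential of the integrated coefficient and the left side closes into one derivative.


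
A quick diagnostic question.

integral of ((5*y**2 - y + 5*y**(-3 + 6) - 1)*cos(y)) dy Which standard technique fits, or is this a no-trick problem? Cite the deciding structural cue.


Best approach: integration by parts — the integrand splits as (5*y**2 - y + 5*y**(-3 + 6) - 1) times cos(y) — repeatedly differentiating the polynomial part kills it, which is the parts ladder.


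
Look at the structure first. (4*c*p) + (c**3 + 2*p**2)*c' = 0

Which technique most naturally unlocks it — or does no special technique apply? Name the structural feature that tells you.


Diagnosis: the exact-equation method — 4*c*p and c**3 + 2*p**2 pass the exactness check on the nose, so no integrating factor in p or c is needed at all.


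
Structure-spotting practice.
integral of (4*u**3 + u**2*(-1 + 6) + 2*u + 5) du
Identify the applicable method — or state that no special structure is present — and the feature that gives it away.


Method: no special technique — scan for structure and find none: constant multiples of powers of u, integrate directly.


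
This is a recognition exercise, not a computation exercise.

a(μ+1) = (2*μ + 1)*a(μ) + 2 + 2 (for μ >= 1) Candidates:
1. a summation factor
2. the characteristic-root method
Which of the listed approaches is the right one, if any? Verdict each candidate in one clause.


Technique: a summation factor — first-order linear but the coefficient 2*μ + 1 moves with the index — divide by the cumulative product and telescope.
- a summation factor: applies; the problem has the shape this method handles.
- the characteristic-root method: an index-dependent weight blocks the pure exponential ansatz.


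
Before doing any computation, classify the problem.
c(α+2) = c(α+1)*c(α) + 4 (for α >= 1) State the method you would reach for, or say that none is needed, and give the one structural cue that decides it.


Technique: no special technique — the sequence value feeds back through itself nonlinearly — linear superposition fails, and every superposition-based closed form fails with it.


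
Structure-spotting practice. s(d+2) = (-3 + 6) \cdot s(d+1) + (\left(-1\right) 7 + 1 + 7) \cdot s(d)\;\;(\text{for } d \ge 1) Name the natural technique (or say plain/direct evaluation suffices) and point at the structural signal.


Method: the characteristic-root method — constant coefficients and linearity mean the ansatz r^d reduces it to solving the characteristic polynomial.


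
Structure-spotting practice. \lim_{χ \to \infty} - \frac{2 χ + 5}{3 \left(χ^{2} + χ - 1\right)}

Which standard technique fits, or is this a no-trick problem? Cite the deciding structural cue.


Verdict: dominant-term comparison — at large χ only the top-degree terms survive; compare the leading terms and the limit falls out. Viewed as a single quotient this is an ∞/∞ form — an at-infinity application of l'Hôpital's rule would also resolve it; comparing leading growth reads the answer without differentiating.


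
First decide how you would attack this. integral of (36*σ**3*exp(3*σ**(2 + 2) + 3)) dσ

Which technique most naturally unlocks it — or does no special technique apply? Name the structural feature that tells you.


Best approach: u-substitution — 36*σ**3 matches the derivative of (3*σ**(2 + 2) + 3) up to a constant; with u = (3*σ**(2 + 2) + 3) the whole integrand folds into a function of u alone.


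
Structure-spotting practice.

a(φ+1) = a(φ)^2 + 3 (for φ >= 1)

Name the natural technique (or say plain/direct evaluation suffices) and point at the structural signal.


Diagnosis: no special technique — the new term depends nonlinearly on the old ones, which disqualifies every superposition-based technique.


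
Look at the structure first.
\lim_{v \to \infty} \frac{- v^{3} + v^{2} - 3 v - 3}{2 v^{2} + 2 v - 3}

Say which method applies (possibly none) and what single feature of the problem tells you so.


Method: dominant-term comparison — growth-rate triage: the leading powers of v decide the limit, everything else is noise. Viewed as a single quotient this is an ∞/∞ form — an at-infinity application of l'Hôpital's rule would also resolve it; comparing leading growth reads the answer without differentiating.


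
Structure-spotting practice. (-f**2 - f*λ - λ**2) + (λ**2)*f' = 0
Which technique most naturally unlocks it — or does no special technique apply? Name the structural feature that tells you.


Verdict: the homogeneous substitution — the slope's numerator and denominator have matching total degree, so it depends only on f/λ and the ratio substitution collapses it.


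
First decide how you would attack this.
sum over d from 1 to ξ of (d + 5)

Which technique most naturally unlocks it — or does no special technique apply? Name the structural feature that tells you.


Best approach: no special technique — no ratio, no shift structure, no binomial pattern: sum the constant-multiple powers of d with known formulas.


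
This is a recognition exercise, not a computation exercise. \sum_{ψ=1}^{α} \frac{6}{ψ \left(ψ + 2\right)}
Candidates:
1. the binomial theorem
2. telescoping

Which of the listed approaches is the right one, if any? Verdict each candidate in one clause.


Verdict: telescoping — \frac{6}{ψ \left(ψ + 2\right)} decomposes into shift-paired simple fractions; the series telescopes to finitely many boundary pieces.
- the binomial theorem: no binomial coefficients pair up with complementary powers here.
- telescoping — applicable, and directly so.


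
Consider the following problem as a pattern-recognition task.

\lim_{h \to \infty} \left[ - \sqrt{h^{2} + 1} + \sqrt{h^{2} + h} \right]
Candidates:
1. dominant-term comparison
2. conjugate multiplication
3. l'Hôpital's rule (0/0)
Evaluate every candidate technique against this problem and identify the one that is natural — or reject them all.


Verdict: conjugate multiplication — infinity minus infinity with a radical in play — multiply by the conjugate so the divergences of \sqrt{h^{2} + h} and \sqrt{h^{2} + 1} annihilate.
- dominant-term comparison: no ranking of term growth rates resolves the limit here.
- conjugate multiplication — a fit — the right tool for this form.
- l'Hôpital's rule (0/0): no quotient structure at all: the clash is ∞ minus ∞, which rationalizing converts into a tractable ratio.


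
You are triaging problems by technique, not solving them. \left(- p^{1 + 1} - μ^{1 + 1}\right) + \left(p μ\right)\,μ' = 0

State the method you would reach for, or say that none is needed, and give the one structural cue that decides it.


Technique: the homogeneous substitution — the slope's numerator and denominator share total degree; set v = μ/p and the equation drops to separable form. A Bernoulli substitution is a fair alternative on this equation directly; the homogeneous reading takes it as given.


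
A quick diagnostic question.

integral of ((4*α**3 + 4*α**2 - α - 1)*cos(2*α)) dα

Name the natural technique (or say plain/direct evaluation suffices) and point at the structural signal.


Technique: integration by parts — a polynomial factor 4*α**3 + 4*α**2 - α - 1 multiplies cos(2*α); differentiating 4*α**3 + 4*α**2 - α - 1 lowers its degree while cos(2*α) integrates cleanly, so parts wins.


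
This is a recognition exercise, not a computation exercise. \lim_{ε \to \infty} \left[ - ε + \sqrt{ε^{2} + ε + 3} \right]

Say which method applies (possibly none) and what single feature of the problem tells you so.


Diagnosis: conjugate multiplication — both pieces blow up but their difference is finite; the conjugate trick rationalizes \sqrt{ε^{2} + ε + 3} - ε.


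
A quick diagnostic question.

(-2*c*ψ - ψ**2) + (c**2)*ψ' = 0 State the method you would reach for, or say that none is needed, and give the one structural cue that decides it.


Best approach: the homogeneous substitution — solved for the derivative, the right side is unchanged under scaling c and ψ together — it depends only on the ratio ψ/c, so substitute a single ratio variable. Rearranged, this also fits the Bernoulli template directly; the homogeneous substitution reads the structure without the rearrangement.


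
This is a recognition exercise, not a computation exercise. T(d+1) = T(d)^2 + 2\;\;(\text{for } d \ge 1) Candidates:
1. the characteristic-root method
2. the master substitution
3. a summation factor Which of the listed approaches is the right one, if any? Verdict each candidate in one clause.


Method: no special technique — the recurrence is nonlinear in the sequence terms; no linear-recurrence method fits it as written — one iterates or studies it directly.
- the characteristic-root method — the recursion is nonlinear in the sequence values, so no linear-modes ansatz applies.
- the master substitution — there is no divide-the-index recursive argument.
- a summation factor: no summation factor applies — the rule is not linear in the sequence values.


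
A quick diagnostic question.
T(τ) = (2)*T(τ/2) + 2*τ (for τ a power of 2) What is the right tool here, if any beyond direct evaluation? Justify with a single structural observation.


Method: the master substitution — the recursive call is at index τ/2 rather than a shift, a divide-and-conquer shape — substituting τ = 2^m linearizes it.


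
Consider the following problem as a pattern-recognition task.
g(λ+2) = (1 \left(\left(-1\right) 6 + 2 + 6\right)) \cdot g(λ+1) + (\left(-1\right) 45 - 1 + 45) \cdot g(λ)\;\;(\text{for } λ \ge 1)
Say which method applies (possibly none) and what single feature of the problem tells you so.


Diagnosis: the characteristic-root method — fixed numeric weights on consecutive terms and no forcing term added: the root method in its home territory.


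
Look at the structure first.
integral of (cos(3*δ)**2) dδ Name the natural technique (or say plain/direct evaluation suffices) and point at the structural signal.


Diagnosis: a trigonometric identity — cos(3*δ)**2 is the textbook power-reduction case — identities first, antiderivatives second.


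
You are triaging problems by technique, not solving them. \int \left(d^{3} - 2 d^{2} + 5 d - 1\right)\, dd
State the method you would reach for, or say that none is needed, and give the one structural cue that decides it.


Verdict: no special technique — the integrand is a sum of constant multiples of powers of d — integrate term by term.


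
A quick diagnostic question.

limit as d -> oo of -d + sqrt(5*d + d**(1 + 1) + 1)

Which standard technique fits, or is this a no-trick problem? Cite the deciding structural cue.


Best approach: conjugate multiplication — the ∞ − ∞ radical form is the exact trigger for the conjugate maneuver.


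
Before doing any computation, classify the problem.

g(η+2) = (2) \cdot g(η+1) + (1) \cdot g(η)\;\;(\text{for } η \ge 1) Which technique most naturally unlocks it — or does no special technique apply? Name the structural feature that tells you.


Best approach: the characteristic-root method — because shifting η leaves the equation's coefficients unchanged, exponential trials reduce it to algebra.
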